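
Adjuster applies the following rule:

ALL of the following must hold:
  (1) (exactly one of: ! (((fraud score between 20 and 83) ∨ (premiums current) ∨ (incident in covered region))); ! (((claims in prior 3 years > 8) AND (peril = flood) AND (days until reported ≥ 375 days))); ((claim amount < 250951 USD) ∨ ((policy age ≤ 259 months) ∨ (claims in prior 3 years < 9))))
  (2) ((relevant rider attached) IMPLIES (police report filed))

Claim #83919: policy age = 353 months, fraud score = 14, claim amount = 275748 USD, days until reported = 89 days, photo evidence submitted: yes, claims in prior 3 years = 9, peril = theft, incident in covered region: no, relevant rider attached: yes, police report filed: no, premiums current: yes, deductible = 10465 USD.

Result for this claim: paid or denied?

Denied

Atomic conditions:
  fraud score between 20 and 83: 14 in [20, 83] is false
  premiums current: yes → true
  incident in covered region: no → false
  claims in prior 3 years > 8: 9 > 8 is true
  peril = flood: theft == flood is false
  days until reported ≥ 375 days: 89 ≥ 375 is false
  claim amount < 250951 USD: 275748 < 250951 is false
  policy age ≤ 259 months: 353 ≤ 259 is false
  claims in prior 3 years < 9: 9 < 9 is false
  relevant rider attached: yes → true
  police report filed: no → false
Combine:
[1.1.1] false OR true OR false = true
[1.1] NOT true = false
[1.2.1] true AND false AND false = false
[1.2] NOT false = true
[1.3.2] false OR false = false
[1.3] false OR false = false
[1] exactly-one(false, true, false) = true
[2] true → false = false
[root] true AND false = false
Overall: false → denied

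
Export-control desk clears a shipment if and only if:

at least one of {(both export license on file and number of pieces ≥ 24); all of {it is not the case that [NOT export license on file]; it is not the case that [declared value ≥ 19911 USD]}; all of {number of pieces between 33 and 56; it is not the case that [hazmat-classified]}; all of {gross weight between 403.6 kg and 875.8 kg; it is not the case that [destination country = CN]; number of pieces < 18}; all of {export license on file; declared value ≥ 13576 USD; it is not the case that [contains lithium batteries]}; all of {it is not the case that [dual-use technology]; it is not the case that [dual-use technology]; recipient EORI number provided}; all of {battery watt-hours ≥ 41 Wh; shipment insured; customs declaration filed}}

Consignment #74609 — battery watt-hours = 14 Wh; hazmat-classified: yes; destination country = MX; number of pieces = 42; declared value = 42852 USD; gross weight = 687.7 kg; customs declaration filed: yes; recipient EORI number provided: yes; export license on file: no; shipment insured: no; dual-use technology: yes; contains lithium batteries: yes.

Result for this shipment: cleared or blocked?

Atomic conditions:
  export license on file: no → false
  number of pieces ≥ 24: 42 ≥ 24 is true
  NOT export license on file: no → true
  declared value ≥ 19911 USD: 42852 ≥ 19911 is true
  number of pieces between 33 and 56: 42 in [33, 56] is true
  hazmat-classified: yes → true
  gross weight between 403.6 kg and 875.8 kg: 687.7 in [403.6, 875.8] is true
  destination country = CN: MX == CN is false
  number of pieces < 18: 42 < 18 is false
  declared value ≥ 13576 USD: 42852 ≥ 13576 is true
  contains lithium batteries: yes → true
  dual-use technology: yes → true
  recipient EORI number provided: yes → true
  battery watt-hours ≥ 41 Wh: 14 ≥ 41 is false
  shipment insured: no → false
  customs declaration filed: yes → true
Combine:
[1] false AND true = false
[2.1] NOT true = false
[2.2] NOT true = false
[2] false AND false = false
[3.2] NOT true = false
[3] true AND false = false
[4.2] NOT false = true
[4] true AND true AND false = false
[5.3] NOT true = false
[5] false AND true AND false = false
[6.1] NOT true = false
[6.2] NOT true = false
[6] false AND false AND true = false
[7] false AND false AND true = false
[root] false OR false OR false OR false OR false OR false OR false = false
Overall: false → blocked

Blocked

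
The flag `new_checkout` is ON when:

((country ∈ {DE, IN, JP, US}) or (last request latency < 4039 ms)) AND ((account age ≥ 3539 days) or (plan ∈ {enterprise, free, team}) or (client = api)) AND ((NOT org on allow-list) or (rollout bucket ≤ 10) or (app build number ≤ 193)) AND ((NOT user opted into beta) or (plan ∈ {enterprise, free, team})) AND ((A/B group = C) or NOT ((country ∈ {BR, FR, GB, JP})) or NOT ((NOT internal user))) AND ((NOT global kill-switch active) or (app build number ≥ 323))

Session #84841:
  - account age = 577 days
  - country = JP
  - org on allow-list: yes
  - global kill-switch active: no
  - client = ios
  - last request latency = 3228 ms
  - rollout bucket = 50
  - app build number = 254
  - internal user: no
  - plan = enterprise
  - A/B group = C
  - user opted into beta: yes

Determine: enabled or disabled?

Atomic conditions:
  country ∈ {DE, IN, JP, US}: JP is in the set → true
  last request latency < 4039 ms: 3228 < 4039 is true
  account age ≥ 3539 days: 577 ≥ 3539 is false
  plan ∈ {enterprise, free, team}: enterprise is in the set → true
  client = api: ios == api is false
  NOT org on allow-list: yes → false
  rollout bucket ≤ 10: 50 ≤ 10 is false
  app build number ≤ 193: 254 ≤ 193 is false
  NOT user opted into beta: yes → false
  A/B group = C: C == C is true
  country ∈ {BR, FR, GB, JP}: JP is in the set → true
  NOT internal user: no → true
  NOT global kill-switch active: no → true
  app build number ≥ 323: 254 ≥ 323 is false
Combine:
[1] true OR true = true
[2] false OR true OR false = true
[3] false OR false OR false = false
[4] false OR true = true
[5.2] NOT true = false
[5.3] NOT true = false
[5] true OR false OR false = true
[6] true OR false = true
[root] true AND true AND false AND true AND true AND true = false
Overall: false → disabled

Disabled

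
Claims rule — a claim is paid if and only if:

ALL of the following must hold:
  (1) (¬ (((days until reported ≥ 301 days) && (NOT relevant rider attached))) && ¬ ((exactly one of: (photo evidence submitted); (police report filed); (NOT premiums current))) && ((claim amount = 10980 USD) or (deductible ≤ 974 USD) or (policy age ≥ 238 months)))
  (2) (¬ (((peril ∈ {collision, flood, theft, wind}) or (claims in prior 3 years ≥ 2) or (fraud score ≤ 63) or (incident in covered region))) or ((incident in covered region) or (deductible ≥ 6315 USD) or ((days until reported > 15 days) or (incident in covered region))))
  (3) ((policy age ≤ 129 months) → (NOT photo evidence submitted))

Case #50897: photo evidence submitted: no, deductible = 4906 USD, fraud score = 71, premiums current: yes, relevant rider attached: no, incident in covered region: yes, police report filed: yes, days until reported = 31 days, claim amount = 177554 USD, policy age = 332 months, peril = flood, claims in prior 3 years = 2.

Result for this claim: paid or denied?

Atomic conditions:
  days until reported ≥ 301 days: 31 ≥ 301 is false
  NOT relevant rider attached: no → true
  photo evidence submitted: no → false
  police report filed: yes → true
  NOT premiums current: yes → false
  claim amount = 10980 USD: 177554 == 10980 is false
  deductible ≤ 974 USD: 4906 ≤ 974 is false
  policy age ≥ 238 months: 332 ≥ 238 is true
  peril ∈ {collision, flood, theft, wind}: flood is in the set → true
  claims in prior 3 years ≥ 2: 2 ≥ 2 is true
  fraud score ≤ 63: 71 ≤ 63 is false
  incident in covered region: yes → true
  deductible ≥ 6315 USD: 4906 ≥ 6315 is false
  days until reported > 15 days: 31 > 15 is true
  policy age ≤ 129 months: 332 ≤ 129 is false
  NOT photo evidence submitted: no → true
Combine:
[1.1.1] false AND true = false
[1.1] NOT false = true
[1.2.1] exactly-one(false, true, false) = true
[1.2] NOT true = false
[1.3] false OR false OR true = true
[1] true AND false AND true = false
[2.1.1] true OR true OR false OR true = true
[2.1] NOT true = false
[2.2.3] true OR true = true
[2.2] true OR false OR true = true
[2] false OR true = true
[3] false → true (antecedent false ⇒ implication holds) = true
[root] false AND true AND true = false
Overall: false → denied

Denied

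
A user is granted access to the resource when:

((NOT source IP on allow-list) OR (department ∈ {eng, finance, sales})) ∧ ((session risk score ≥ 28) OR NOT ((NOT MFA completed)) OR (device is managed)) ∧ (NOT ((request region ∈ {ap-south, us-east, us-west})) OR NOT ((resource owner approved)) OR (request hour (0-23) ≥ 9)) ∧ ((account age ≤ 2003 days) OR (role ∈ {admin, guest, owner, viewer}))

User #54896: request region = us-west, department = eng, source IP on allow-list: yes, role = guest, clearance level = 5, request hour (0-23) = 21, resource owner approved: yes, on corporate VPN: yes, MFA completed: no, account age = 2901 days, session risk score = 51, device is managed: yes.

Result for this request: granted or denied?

Atomic conditions:
  NOT source IP on allow-list: yes → false
  department ∈ {eng, finance, sales}: eng is in the set → true
  session risk score ≥ 28: 51 ≥ 28 is true
  NOT MFA completed: no → true
  device is managed: yes → true
  request region ∈ {ap-south, us-east, us-west}: us-west is in the set → true
  resource owner approved: yes → true
  request hour (0-23) ≥ 9: 21 ≥ 9 is true
  account age ≤ 2003 days: 2901 ≤ 2003 is false
  role ∈ {admin, guest, owner, viewer}: guest is in the set → true
Combine:
[1] false OR true = true
[2.2] NOT true = false
[2] true OR false OR true = true
[3.1] NOT true = false
[3.2] NOT true = false
[3] false OR false OR true = true
[4] false OR true = true
[root] true AND true AND true AND true = true
Overall: true → granted

Granted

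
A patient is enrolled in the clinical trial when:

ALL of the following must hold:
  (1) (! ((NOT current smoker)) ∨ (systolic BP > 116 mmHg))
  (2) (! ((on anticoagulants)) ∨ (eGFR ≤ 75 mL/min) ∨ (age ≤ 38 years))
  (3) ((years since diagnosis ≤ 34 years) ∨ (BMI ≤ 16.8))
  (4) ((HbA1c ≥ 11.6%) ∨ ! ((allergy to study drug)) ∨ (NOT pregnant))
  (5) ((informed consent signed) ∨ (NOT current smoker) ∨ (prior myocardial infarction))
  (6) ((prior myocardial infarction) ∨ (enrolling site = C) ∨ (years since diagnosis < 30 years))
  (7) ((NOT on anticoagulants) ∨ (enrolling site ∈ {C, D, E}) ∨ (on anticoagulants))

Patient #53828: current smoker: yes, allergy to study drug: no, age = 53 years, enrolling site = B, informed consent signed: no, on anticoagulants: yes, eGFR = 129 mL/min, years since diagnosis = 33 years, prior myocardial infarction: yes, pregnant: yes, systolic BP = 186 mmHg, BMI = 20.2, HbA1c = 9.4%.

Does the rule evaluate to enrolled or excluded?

Excluded

Atomic conditions:
  NOT current smoker: yes → false
  systolic BP > 116 mmHg: 186 > 116 is true
  on anticoagulants: yes → true
  eGFR ≤ 75 mL/min: 129 ≤ 75 is false
  age ≤ 38 years: 53 ≤ 38 is false
  years since diagnosis ≤ 34 years: 33 ≤ 34 is true
  BMI ≤ 16.8: 20.2 ≤ 16.8 is false
  HbA1c ≥ 11.6%: 9.4 ≥ 11.6 is false
  allergy to study drug: no → false
  NOT pregnant: yes → false
  informed consent signed: no → false
  prior myocardial infarction: yes → true
  enrolling site = C: B == C is false
  years since diagnosis < 30 years: 33 < 30 is false
  NOT on anticoagulants: yes → false
  enrolling site ∈ {C, D, E}: B is not in the set → false
Combine:
[1.1] NOT false = true
[1] true OR true = true
[2.1] NOT true = false
[2] false OR false OR false = false
[3] true OR false = true
[4.2] NOT false = true
[4] false OR true OR false = true
[5] false OR false OR true = true
[6] true OR false OR false = true
[7] false OR false OR true = true
[root] true AND false AND true AND true AND true AND true AND true = false
Overall: false → excluded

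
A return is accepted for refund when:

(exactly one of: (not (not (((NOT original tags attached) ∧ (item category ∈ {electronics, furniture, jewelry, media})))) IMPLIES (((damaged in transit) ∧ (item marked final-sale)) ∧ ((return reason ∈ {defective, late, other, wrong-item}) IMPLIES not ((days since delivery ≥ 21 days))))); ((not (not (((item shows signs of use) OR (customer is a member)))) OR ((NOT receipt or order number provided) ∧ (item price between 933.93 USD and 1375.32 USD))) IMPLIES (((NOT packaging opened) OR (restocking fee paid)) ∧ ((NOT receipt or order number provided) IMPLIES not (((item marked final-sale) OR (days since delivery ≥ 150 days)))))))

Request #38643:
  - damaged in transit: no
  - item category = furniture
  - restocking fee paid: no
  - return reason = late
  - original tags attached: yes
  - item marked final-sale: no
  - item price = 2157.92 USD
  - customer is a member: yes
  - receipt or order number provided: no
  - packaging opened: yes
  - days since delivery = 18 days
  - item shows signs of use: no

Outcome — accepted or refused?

Accepted

Atomic conditions:
  NOT original tags attached: yes → false
  item category ∈ {electronics, furniture, jewelry, media}: furniture is in the set → true
  damaged in transit: no → false
  item marked final-sale: no → false
  return reason ∈ {defective, late, other, wrong-item}: late is in the set → true
  days since delivery ≥ 21 days: 18 ≥ 21 is false
  item shows signs of use: no → false
  customer is a member: yes → true
  NOT receipt or order number provided: no → true
  item price between 933.93 USD and 1375.32 USD: 2157.92 in [933.93, 1375.32] is false
  NOT packaging opened: yes → false
  restocking fee paid: no → false
  days since delivery ≥ 150 days: 18 ≥ 150 is false
Combine:
[1.1.1.1] false AND true = false
[1.1.1] NOT false = true
[1.1] NOT true = false
[1.2.1] false AND false = false
[1.2.2.2] NOT false = true
[1.2.2] true → true = true
[1.2] false AND true = false
[1] false → false (antecedent false ⇒ implication holds) = true
[2.1.1.1.1] false OR true = true
[2.1.1.1] NOT true = false
[2.1.1] NOT false = true
[2.1.2] true AND false = false
[2.1] true OR false = true
[2.2.1] false OR false = false
[2.2.2.2.1] false OR false = false
[2.2.2.2] NOT false = true
[2.2.2] true → true = true
[2.2] false AND true = false
[2] true → false = false
[root] exactly-one(true, false) = true
Overall: true → accepted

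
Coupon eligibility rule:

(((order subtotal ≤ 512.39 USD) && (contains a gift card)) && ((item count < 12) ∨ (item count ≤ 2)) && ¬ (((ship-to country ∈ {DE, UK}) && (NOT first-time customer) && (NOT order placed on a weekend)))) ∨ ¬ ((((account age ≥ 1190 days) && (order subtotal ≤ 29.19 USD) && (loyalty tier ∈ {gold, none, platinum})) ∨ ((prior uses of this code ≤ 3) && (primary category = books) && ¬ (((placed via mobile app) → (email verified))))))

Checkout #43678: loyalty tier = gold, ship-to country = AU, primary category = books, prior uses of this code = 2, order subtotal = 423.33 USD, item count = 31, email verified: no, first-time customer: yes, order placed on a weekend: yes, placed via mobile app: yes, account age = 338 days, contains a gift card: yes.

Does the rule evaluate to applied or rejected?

Atomic conditions:
  order subtotal ≤ 512.39 USD: 423.33 ≤ 512.39 is true
  contains a gift card: yes → true
  item count < 12: 31 < 12 is false
  item count ≤ 2: 31 ≤ 2 is false
  ship-to country ∈ {DE, UK}: AU is not in the set → false
  NOT first-time customer: yes → false
  NOT order placed on a weekend: yes → false
  account age ≥ 1190 days: 338 ≥ 1190 is false
  order subtotal ≤ 29.19 USD: 423.33 ≤ 29.19 is false
  loyalty tier ∈ {gold, none, platinum}: gold is in the set → true
  prior uses of this code ≤ 3: 2 ≤ 3 is true
  primary category = books: books == books is true
  placed via mobile app: yes → true
  email verified: no → false
Combine:
[1.1] true AND true = true
[1.2] false OR false = false
[1.3.1] false AND false AND false = false
[1.3] NOT false = true
[1] true AND false AND true = false
[2.1.1] false AND false AND true = false
[2.1.2.3.1] true → false = false
[2.1.2.3] NOT false = true
[2.1.2] true AND true AND true = true
[2.1] false OR true = true
[2] NOT true = false
[root] false OR false = false
Overall: false → rejected

Rejected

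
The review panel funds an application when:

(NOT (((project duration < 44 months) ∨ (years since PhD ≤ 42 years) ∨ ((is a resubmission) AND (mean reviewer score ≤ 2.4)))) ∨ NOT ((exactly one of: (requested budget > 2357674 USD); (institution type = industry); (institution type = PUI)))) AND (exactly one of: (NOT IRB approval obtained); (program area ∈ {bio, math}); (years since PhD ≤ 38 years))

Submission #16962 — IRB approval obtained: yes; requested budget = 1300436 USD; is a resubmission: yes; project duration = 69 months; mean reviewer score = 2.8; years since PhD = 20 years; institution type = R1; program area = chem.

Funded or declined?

Funded

Atomic conditions:
  project duration < 44 months: 69 < 44 is false
  years since PhD ≤ 42 years: 20 ≤ 42 is true
  is a resubmission: yes → true
  mean reviewer score ≤ 2.4: 2.8 ≤ 2.4 is false
  requested budget > 2357674 USD: 1300436 > 2357674 is false
  institution type = industry: R1 == industry is false
  institution type = PUI: R1 == PUI is false
  NOT IRB approval obtained: yes → false
  program area ∈ {bio, math}: chem is not in the set → false
  years since PhD ≤ 38 years: 20 ≤ 38 is true
Combine:
[1.1.1.3] true AND false = false
[1.1.1] false OR true OR false = true
[1.1] NOT true = false
[1.2.1] exactly-one(false, false, false) = false
[1.2] NOT false = true
[1] false OR true = true
[2] exactly-one(false, false, true) = true
[root] true AND true = true
Overall: true → funded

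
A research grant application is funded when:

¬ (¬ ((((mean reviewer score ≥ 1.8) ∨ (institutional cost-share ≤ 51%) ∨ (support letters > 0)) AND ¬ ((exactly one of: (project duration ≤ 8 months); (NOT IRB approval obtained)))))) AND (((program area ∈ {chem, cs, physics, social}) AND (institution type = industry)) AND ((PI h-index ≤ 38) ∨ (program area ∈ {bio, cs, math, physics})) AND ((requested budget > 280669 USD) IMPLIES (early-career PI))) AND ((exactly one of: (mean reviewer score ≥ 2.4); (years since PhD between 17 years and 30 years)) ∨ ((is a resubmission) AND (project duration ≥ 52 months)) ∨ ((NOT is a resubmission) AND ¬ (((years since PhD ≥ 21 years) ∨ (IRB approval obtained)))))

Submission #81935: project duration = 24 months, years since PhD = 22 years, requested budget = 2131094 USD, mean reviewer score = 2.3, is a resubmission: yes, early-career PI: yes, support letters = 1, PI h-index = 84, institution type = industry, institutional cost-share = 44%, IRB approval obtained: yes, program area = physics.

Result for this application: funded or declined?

Funded

Atomic conditions:
  mean reviewer score ≥ 1.8: 2.3 ≥ 1.8 is true
  institutional cost-share ≤ 51%: 44 ≤ 51 is true
  support letters > 0: 1 > 0 is true
  project duration ≤ 8 months: 24 ≤ 8 is false
  NOT IRB approval obtained: yes → false
  program area ∈ {chem, cs, physics, social}: physics is in the set → true
  institution type = industry: industry == industry is true
  PI h-index ≤ 38: 84 ≤ 38 is false
  program area ∈ {bio, cs, math, physics}: physics is in the set → true
  requested budget > 280669 USD: 2131094 > 280669 is true
  early-career PI: yes → true
  mean reviewer score ≥ 2.4: 2.3 ≥ 2.4 is false
  years since PhD between 17 years and 30 years: 22 in [17, 30] is true
  is a resubmission: yes → true
  project duration ≥ 52 months: 24 ≥ 52 is false
  NOT is a resubmission: yes → false
  years since PhD ≥ 21 years: 22 ≥ 21 is true
  IRB approval obtained: yes → true
Combine:
[1.1.1.1] true OR true OR true = true
[1.1.1.2.1] exactly-one(false, false) = false
[1.1.1.2] NOT false = true
[1.1.1] true AND true = true
[1.1] NOT true = false
[1] NOT false = true
[2.1] true AND true = true
[2.2] false OR true = true
[2.3] true → true = true
[2] true AND true AND true = true
[3.1] exactly-one(false, true) = true
[3.2] true AND false = false
[3.3.2.1] true OR true = true
[3.3.2] NOT true = false
[3.3] false AND false = false
[3] true OR false OR false = true
[root] true AND true AND true = true
Overall: true → funded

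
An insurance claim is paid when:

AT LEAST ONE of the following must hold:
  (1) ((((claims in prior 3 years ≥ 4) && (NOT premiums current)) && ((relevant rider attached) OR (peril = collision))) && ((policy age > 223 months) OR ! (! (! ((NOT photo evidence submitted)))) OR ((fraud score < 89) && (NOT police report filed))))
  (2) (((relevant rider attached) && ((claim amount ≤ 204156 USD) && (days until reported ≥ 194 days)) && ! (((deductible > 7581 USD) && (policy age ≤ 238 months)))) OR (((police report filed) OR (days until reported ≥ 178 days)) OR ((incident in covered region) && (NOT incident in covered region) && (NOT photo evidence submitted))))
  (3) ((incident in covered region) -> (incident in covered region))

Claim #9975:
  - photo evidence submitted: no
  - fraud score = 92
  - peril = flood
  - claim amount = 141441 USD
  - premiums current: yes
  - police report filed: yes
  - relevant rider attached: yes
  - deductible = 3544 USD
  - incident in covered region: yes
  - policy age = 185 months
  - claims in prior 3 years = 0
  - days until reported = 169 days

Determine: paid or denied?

Atomic conditions:
  claims in prior 3 years ≥ 4: 0 ≥ 4 is false
  NOT premiums current: yes → false
  relevant rider attached: yes → true
  peril = collision: flood == collision is false
  policy age > 223 months: 185 > 223 is false
  NOT photo evidence submitted: no → true
  fraud score < 89: 92 < 89 is false
  NOT police report filed: yes → false
  claim amount ≤ 204156 USD: 141441 ≤ 204156 is true
  days until reported ≥ 194 days: 169 ≥ 194 is false
  deductible > 7581 USD: 3544 > 7581 is false
  policy age ≤ 238 months: 185 ≤ 238 is true
  police report filed: yes → true
  days until reported ≥ 178 days: 169 ≥ 178 is false
  incident in covered region: yes → true
  NOT incident in covered region: yes → false
Combine:
[1.1.1] false AND false = false
[1.1.2] true OR false = true
[1.1] false AND true = false
[1.2.2.1.1] NOT true = false
[1.2.2.1] NOT false = true
[1.2.2] NOT true = false
[1.2.3] false AND false = false
[1.2] false OR false OR false = false
[1] false AND false = false
[2.1.2] true AND false = false
[2.1.3.1] false AND true = false
[2.1.3] NOT false = true
[2.1] true AND false AND true = false
[2.2.1] true OR false = true
[2.2.2] true AND false AND true = false
[2.2] true OR false = true
[2] false OR true = true
[3] true → true = true
[root] false OR true OR true = true
Overall: true → paid

Paid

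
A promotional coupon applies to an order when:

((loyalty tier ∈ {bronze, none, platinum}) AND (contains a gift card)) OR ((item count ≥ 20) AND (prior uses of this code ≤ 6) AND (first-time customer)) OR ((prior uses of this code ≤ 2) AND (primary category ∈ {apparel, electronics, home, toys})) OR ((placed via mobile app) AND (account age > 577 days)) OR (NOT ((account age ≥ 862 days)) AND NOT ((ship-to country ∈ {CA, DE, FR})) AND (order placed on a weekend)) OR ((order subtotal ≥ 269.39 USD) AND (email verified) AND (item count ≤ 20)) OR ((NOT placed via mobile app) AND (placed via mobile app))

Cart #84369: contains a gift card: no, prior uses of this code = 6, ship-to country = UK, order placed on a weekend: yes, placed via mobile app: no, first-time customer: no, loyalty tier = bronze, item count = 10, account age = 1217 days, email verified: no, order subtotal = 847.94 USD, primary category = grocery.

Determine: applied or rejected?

Rejected

Atomic conditions:
  loyalty tier ∈ {bronze, none, platinum}: bronze is in the set → true
  contains a gift card: no → false
  item count ≥ 20: 10 ≥ 20 is false
  prior uses of this code ≤ 6: 6 ≤ 6 is true
  first-time customer: no → false
  prior uses of this code ≤ 2: 6 ≤ 2 is false
  primary category ∈ {apparel, electronics, home, toys}: grocery is not in the set → false
  placed via mobile app: no → false
  account age > 577 days: 1217 > 577 is true
  account age ≥ 862 days: 1217 ≥ 862 is true
  ship-to country ∈ {CA, DE, FR}: UK is not in the set → false
  order placed on a weekend: yes → true
  order subtotal ≥ 269.39 USD: 847.94 ≥ 269.39 is true
  email verified: no → false
  item count ≤ 20: 10 ≤ 20 is true
  NOT placed via mobile app: no → true
Combine:
[1] true AND false = false
[2] false AND true AND false = false
[3] false AND false = false
[4] false AND true = false
[5.1] NOT true = false
[5.2] NOT false = true
[5] false AND true AND true = false
[6] true AND false AND true = false
[7] true AND false = false
[root] false OR false OR false OR false OR false OR false OR false = false
Overall: false → rejected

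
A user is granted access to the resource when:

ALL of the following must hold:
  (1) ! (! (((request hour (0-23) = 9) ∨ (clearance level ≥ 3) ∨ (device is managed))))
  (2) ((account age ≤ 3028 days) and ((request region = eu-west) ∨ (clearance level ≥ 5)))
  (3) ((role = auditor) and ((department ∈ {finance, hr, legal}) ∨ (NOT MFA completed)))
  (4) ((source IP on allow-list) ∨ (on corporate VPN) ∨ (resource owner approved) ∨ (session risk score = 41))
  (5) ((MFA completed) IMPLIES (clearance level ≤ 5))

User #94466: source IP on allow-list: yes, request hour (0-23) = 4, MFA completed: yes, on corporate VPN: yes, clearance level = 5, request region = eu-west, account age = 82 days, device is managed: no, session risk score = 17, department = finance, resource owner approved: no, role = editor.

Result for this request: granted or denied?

Atomic conditions:
  request hour (0-23) = 9: 4 == 9 is false
  clearance level ≥ 3: 5 ≥ 3 is true
  device is managed: no → false
  account age ≤ 3028 days: 82 ≤ 3028 is true
  request region = eu-west: eu-west == eu-west is true
  clearance level ≥ 5: 5 ≥ 5 is true
  role = auditor: editor == auditor is false
  department ∈ {finance, hr, legal}: finance is in the set → true
  NOT MFA completed: yes → false
  source IP on allow-list: yes → true
  on corporate VPN: yes → true
  resource owner approved: no → false
  session risk score = 41: 17 == 41 is false
  MFA completed: yes → true
  clearance level ≤ 5: 5 ≤ 5 is true
Combine:
[1.1.1] false OR true OR false = true
[1.1] NOT true = false
[1] NOT false = true
[2.2] true OR true = true
[2] true AND true = true
[3.2] true OR false = true
[3] false AND true = false
[4] true OR true OR false OR false = true
[5] true → true = true
[root] true AND true AND false AND true AND true = false
Overall: false → denied

Denied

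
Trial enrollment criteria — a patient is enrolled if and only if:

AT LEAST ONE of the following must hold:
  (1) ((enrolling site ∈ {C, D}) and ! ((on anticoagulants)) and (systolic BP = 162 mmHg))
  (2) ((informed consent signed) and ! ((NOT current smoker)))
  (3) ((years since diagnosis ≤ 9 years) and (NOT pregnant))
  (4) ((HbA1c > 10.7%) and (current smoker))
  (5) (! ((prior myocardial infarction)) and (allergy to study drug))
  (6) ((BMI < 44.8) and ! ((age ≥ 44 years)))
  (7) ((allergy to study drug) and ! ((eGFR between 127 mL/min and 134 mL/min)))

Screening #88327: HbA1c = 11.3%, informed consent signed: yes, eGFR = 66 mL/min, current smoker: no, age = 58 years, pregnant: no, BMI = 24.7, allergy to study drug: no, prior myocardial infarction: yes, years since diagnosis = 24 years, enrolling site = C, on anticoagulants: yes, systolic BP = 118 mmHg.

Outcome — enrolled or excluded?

Atomic conditions:
  enrolling site ∈ {C, D}: C is in the set → true
  on anticoagulants: yes → true
  systolic BP = 162 mmHg: 118 == 162 is false
  informed consent signed: yes → true
  NOT current smoker: no → true
  years since diagnosis ≤ 9 years: 24 ≤ 9 is false
  NOT pregnant: no → true
  HbA1c > 10.7%: 11.3 > 10.7 is true
  current smoker: no → false
  prior myocardial infarction: yes → true
  allergy to study drug: no → false
  BMI < 44.8: 24.7 < 44.8 is true
  age ≥ 44 years: 58 ≥ 44 is true
  eGFR between 127 mL/min and 134 mL/min: 66 in [127, 134] is false
Combine:
[1.2] NOT true = false
[1] true AND false AND false = false
[2.2] NOT true = false
[2] true AND false = false
[3] false AND true = false
[4] true AND false = false
[5.1] NOT true = false
[5] false AND false = false
[6.2] NOT true = false
[6] true AND false = false
[7.2] NOT false = true
[7] false AND true = false
[root] false OR false OR false OR false OR false OR false OR false = false
Overall: false → excluded

Excluded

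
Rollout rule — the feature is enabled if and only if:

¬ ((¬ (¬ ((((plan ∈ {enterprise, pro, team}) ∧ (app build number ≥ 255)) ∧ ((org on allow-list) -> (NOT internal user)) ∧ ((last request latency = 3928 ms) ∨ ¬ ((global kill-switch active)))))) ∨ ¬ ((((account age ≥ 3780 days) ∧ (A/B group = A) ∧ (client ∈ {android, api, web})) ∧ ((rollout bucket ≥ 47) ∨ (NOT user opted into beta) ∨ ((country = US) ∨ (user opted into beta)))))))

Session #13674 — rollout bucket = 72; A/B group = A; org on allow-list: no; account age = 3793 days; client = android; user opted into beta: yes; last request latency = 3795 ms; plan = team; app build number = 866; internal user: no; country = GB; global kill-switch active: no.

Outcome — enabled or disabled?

Atomic conditions:
  plan ∈ {enterprise, pro, team}: team is in the set → true
  app build number ≥ 255: 866 ≥ 255 is true
  org on allow-list: no → false
  NOT internal user: no → true
  last request latency = 3928 ms: 3795 == 3928 is false
  global kill-switch active: no → false
  account age ≥ 3780 days: 3793 ≥ 3780 is true
  A/B group = A: A == A is true
  client ∈ {android, api, web}: android is in the set → true
  rollout bucket ≥ 47: 72 ≥ 47 is true
  NOT user opted into beta: yes → false
  country = US: GB == US is false
  user opted into beta: yes → true
Combine:
[1.1.1.1.1] true AND true = true
[1.1.1.1.2] false → true (antecedent false ⇒ implication holds) = true
[1.1.1.1.3.2] NOT false = true
[1.1.1.1.3] false OR true = true
[1.1.1.1] true AND true AND true = true
[1.1.1] NOT true = false
[1.1] NOT false = true
[1.2.1.1] true AND true AND true = true
[1.2.1.2.3] false OR true = true
[1.2.1.2] true OR false OR true = true
[1.2.1] true AND true = true
[1.2] NOT true = false
[1] true OR false = true
[root] NOT true = false
Overall: false → disabled

Disabled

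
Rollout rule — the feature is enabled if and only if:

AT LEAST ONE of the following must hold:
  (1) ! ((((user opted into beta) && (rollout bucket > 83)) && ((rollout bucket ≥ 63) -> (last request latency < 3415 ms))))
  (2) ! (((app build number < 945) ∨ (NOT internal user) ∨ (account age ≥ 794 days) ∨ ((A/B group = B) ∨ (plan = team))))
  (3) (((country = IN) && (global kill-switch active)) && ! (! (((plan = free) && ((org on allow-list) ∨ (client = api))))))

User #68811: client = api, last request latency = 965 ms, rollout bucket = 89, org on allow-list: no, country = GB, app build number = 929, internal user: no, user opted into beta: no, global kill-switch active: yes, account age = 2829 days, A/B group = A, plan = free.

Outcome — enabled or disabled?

Atomic conditions:
  user opted into beta: no → false
  rollout bucket > 83: 89 > 83 is true
  rollout bucket ≥ 63: 89 ≥ 63 is true
  last request latency < 3415 ms: 965 < 3415 is true
  app build number < 945: 929 < 945 is true
  NOT internal user: no → true
  account age ≥ 794 days: 2829 ≥ 794 is true
  A/B group = B: A == B is false
  plan = team: free == team is false
  country = IN: GB == IN is false
  global kill-switch active: yes → true
  plan = free: free == free is true
  org on allow-list: no → false
  client = api: api == api is true
Combine:
[1.1.1] false AND true = false
[1.1.2] true → true = true
[1.1] false AND true = false
[1] NOT false = true
[2.1.4] false OR false = false
[2.1] true OR true OR true OR false = true
[2] NOT true = false
[3.1] false AND true = false
[3.2.1.1.2] false OR true = true
[3.2.1.1] true AND true = true
[3.2.1] NOT true = false
[3.2] NOT false = true
[3] false AND true = false
[root] true OR false OR false = true
Overall: true → enabled

Enabled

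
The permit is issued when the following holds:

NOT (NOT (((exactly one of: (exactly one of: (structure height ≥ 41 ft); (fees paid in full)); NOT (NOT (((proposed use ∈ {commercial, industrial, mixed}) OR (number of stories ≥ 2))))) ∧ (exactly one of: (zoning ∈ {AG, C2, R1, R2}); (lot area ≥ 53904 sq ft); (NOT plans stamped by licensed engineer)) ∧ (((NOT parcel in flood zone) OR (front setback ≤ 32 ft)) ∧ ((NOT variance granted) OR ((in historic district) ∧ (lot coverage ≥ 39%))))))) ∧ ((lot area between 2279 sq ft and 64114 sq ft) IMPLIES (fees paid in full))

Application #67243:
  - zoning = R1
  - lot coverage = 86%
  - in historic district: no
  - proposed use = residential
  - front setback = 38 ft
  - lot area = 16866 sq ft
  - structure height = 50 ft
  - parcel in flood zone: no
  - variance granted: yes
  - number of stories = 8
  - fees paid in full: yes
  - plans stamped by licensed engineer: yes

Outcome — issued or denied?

Denied

Atomic conditions:
  structure height ≥ 41 ft: 50 ≥ 41 is true
  fees paid in full: yes → true
  proposed use ∈ {commercial, industrial, mixed}: residential is not in the set → false
  number of stories ≥ 2: 8 ≥ 2 is true
  zoning ∈ {AG, C2, R1, R2}: R1 is in the set → true
  lot area ≥ 53904 sq ft: 16866 ≥ 53904 is false
  NOT plans stamped by licensed engineer: yes → false
  NOT parcel in flood zone: no → true
  front setback ≤ 32 ft: 38 ≤ 32 is false
  NOT variance granted: yes → false
  in historic district: no → false
  lot coverage ≥ 39%: 86 ≥ 39 is true
  lot area between 2279 sq ft and 64114 sq ft: 16866 in [2279, 64114] is true
Combine:
[1.1.1.1.1] exactly-one(true, true) = false
[1.1.1.1.2.1.1] false OR true = true
[1.1.1.1.2.1] NOT true = false
[1.1.1.1.2] NOT false = true
[1.1.1.1] exactly-one(false, true) = true
[1.1.1.2] exactly-one(true, false, false) = true
[1.1.1.3.1] true OR false = true
[1.1.1.3.2.2] false AND true = false
[1.1.1.3.2] false OR false = false
[1.1.1.3] true AND false = false
[1.1.1] true AND true AND false = false
[1.1] NOT false = true
[1] NOT true = false
[2] true → true = true
[root] false AND true = false
Overall: false → denied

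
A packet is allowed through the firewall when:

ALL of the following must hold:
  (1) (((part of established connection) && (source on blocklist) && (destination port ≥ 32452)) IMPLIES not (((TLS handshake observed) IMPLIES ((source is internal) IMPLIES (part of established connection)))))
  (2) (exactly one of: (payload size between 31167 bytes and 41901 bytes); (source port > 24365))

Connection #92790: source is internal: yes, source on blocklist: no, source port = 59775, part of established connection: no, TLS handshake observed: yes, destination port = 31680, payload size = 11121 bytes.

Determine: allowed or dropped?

Allowed

Atomic conditions:
  part of established connection: no → false
  source on blocklist: no → false
  destination port ≥ 32452: 31680 ≥ 32452 is false
  TLS handshake observed: yes → true
  source is internal: yes → true
  payload size between 31167 bytes and 41901 bytes: 11121 in [31167, 41901] is false
  source port > 24365: 59775 > 24365 is true
Combine:
[1.1] false AND false AND false = false
[1.2.1.2] true → false = false
[1.2.1] true → false = false
[1.2] NOT false = true
[1] false → true (antecedent false ⇒ implication holds) = true
[2] exactly-one(false, true) = true
[root] true AND true = true
Overall: true → allowed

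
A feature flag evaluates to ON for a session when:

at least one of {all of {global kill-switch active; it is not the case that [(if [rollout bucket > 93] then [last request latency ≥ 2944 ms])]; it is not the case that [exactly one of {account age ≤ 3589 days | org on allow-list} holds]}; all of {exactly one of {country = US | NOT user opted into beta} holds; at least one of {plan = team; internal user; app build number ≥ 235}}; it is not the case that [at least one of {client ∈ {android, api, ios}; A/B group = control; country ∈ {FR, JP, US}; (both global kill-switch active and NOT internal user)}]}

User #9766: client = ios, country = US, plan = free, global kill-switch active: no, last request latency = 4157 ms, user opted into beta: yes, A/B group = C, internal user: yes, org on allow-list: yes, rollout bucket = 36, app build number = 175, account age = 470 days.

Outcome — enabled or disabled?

Atomic conditions:
  global kill-switch active: no → false
  rollout bucket > 93: 36 > 93 is false
  last request latency ≥ 2944 ms: 4157 ≥ 2944 is true
  account age ≤ 3589 days: 470 ≤ 3589 is true
  org on allow-list: yes → true
  country = US: US == US is true
  NOT user opted into beta: yes → false
  plan = team: free == team is false
  internal user: yes → true
  app build number ≥ 235: 175 ≥ 235 is false
  client ∈ {android, api, ios}: ios is in the set → true
  A/B group = control: C == control is false
  country ∈ {FR, JP, US}: US is in the set → true
  NOT internal user: yes → false
Combine:
[1.2.1] false → true (antecedent false ⇒ implication holds) = true
[1.2] NOT true = false
[1.3.1] exactly-one(true, true) = false
[1.3] NOT false = true
[1] false AND false AND true = false
[2.1] exactly-one(true, false) = true
[2.2] false OR true OR false = true
[2] true AND true = true
[3.1.4] false AND false = false
[3.1] true OR false OR true OR false = true
[3] NOT true = false
[root] false OR true OR false = true
Overall: true → enabled

Enabled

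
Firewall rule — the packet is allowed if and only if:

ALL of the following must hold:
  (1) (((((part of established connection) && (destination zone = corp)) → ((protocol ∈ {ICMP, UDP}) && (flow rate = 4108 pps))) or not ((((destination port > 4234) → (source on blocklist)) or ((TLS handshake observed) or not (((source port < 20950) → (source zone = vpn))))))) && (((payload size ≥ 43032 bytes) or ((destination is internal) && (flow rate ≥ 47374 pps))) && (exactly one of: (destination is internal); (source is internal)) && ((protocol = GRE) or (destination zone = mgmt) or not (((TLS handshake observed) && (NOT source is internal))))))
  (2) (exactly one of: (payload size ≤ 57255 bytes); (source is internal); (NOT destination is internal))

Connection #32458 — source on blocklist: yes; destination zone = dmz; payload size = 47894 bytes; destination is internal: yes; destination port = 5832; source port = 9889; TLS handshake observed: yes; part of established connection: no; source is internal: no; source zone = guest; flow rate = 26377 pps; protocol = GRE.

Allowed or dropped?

Atomic conditions:
  part of established connection: no → false
  destination zone = corp: dmz == corp is false
  protocol ∈ {ICMP, UDP}: GRE is not in the set → false
  flow rate = 4108 pps: 26377 == 4108 is false
  destination port > 4234: 5832 > 4234 is true
  source on blocklist: yes → true
  TLS handshake observed: yes → true
  source port < 20950: 9889 < 20950 is true
  source zone = vpn: guest == vpn is false
  payload size ≥ 43032 bytes: 47894 ≥ 43032 is true
  destination is internal: yes → true
  flow rate ≥ 47374 pps: 26377 ≥ 47374 is false
  source is internal: no → false
  protocol = GRE: GRE == GRE is true
  destination zone = mgmt: dmz == mgmt is false
  NOT source is internal: no → true
  payload size ≤ 57255 bytes: 47894 ≤ 57255 is true
  NOT destination is internal: yes → false
Combine:
[1.1.1.1] false AND false = false
[1.1.1.2] false AND false = false
[1.1.1] false → false (antecedent false ⇒ implication holds) = true
[1.1.2.1.1] true → true = true
[1.1.2.1.2.2.1] true → false = false
[1.1.2.1.2.2] NOT false = true
[1.1.2.1.2] true OR true = true
[1.1.2.1] true OR true = true
[1.1.2] NOT true = false
[1.1] true OR false = true
[1.2.1.2] true AND false = false
[1.2.1] true OR false = true
[1.2.2] exactly-one(true, false) = true
[1.2.3.3.1] true AND true = true
[1.2.3.3] NOT true = false
[1.2.3] true OR false OR false = true
[1.2] true AND true AND true = true
[1] true AND true = true
[2] exactly-one(true, false, false) = true
[root] true AND true = true
Overall: true → allowed

Allowed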